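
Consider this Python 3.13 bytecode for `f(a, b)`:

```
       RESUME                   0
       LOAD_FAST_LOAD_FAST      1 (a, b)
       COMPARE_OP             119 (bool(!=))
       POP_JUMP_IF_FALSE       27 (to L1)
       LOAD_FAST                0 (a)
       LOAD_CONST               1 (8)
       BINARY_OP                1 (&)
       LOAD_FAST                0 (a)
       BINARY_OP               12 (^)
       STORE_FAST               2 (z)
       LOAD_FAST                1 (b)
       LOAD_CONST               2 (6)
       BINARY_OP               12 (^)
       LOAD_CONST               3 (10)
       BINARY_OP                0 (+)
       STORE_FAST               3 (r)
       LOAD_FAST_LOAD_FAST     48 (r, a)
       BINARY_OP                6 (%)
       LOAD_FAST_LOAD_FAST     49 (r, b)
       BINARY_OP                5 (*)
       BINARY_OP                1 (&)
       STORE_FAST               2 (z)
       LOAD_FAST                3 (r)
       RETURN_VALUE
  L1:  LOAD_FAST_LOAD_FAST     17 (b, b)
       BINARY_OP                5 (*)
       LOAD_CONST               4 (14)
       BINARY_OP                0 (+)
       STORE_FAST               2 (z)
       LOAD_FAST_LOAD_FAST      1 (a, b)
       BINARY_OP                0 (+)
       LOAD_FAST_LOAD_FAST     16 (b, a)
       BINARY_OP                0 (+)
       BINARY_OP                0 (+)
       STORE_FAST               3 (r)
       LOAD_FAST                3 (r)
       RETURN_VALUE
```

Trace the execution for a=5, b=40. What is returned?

56

LOAD_FAST_LOAD_FAST a,b → push 5,40. Stack: [5, 40]
COMPARE_OP bool(!=) → 5 vs 40 = True. Stack: [True]
POP_JUMP_IF_FALSE → pop True; no jump. Stack: []
LOAD_FAST a → push 5. Stack: [5]
LOAD_CONST → push 8. Stack: [5, 8]
BINARY_OP & → 5 & 8 = 0. Stack: [0]
LOAD_FAST a → push 5. Stack: [0, 5]
BINARY_OP ^ → 0 ^ 5 = 5. Stack: [5]
STORE_FAST z → z=5. Stack: []
LOAD_FAST b → push 40. Stack: [40]
LOAD_CONST → push 6. Stack: [40, 6]
BINARY_OP ^ → 40 ^ 6 = 46. Stack: [46]
LOAD_CONST → push 10. Stack: [46, 10]
BINARY_OP + → 46 + 10 = 56. Stack: [56]
STORE_FAST r → r=56. Stack: []
LOAD_FAST_LOAD_FAST r,a → push 56,5. Stack: [56, 5]
BINARY_OP % → 56 % 5 = 1. Stack: [1]
LOAD_FAST_LOAD_FAST r,b → push 56,40. Stack: [1, 56, 40]
BINARY_OP * → 56 * 40 = 2240. Stack: [1, 2240]
BINARY_OP & → 1 & 2240 = 0. Stack: [0]
STORE_FAST z → z=0. Stack: []
LOAD_FAST r → push 56. Stack: [56]
RETURN_VALUE → return 56.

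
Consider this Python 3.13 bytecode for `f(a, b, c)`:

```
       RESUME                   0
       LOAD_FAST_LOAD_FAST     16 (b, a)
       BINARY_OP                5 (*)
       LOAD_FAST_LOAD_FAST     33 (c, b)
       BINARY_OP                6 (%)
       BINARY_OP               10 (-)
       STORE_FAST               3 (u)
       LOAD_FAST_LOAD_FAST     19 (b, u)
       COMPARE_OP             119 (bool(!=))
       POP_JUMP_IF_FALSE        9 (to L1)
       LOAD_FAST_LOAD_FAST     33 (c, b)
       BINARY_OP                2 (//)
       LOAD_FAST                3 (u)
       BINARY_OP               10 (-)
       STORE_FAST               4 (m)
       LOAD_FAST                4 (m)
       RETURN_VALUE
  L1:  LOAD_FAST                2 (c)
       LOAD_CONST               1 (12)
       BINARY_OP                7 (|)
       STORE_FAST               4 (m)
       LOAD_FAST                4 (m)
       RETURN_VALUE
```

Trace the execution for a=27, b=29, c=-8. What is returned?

-763

LOAD_FAST_LOAD_FAST b,a → push 29,27. Stack: [29, 27]
BINARY_OP * → 29 * 27 = 783. Stack: [783]
LOAD_FAST_LOAD_FAST c,b → push -8,29. Stack: [783, -8, 29]
BINARY_OP % → -8 % 29 = 21. Stack: [783, 21]
BINARY_OP - → 783 - 21 = 762. Stack: [762]
STORE_FAST u → u=762. Stack: []
LOAD_FAST_LOAD_FAST b,u → push 29,762. Stack: [29, 762]
COMPARE_OP bool(!=) → 29 vs 762 = True. Stack: [True]
POP_JUMP_IF_FALSE → pop True; no jump. Stack: []
LOAD_FAST_LOAD_FAST c,b → push -8,29. Stack: [-8, 29]
BINARY_OP // → -8 // 29 = -1. Stack: [-1]
LOAD_FAST u → push 762. Stack: [-1, 762]
BINARY_OP - → -1 - 762 = -763. Stack: [-763]
STORE_FAST m → m=-763. Stack: []
LOAD_FAST m → push -763. Stack: [-763]
RETURN_VALUE → return -763.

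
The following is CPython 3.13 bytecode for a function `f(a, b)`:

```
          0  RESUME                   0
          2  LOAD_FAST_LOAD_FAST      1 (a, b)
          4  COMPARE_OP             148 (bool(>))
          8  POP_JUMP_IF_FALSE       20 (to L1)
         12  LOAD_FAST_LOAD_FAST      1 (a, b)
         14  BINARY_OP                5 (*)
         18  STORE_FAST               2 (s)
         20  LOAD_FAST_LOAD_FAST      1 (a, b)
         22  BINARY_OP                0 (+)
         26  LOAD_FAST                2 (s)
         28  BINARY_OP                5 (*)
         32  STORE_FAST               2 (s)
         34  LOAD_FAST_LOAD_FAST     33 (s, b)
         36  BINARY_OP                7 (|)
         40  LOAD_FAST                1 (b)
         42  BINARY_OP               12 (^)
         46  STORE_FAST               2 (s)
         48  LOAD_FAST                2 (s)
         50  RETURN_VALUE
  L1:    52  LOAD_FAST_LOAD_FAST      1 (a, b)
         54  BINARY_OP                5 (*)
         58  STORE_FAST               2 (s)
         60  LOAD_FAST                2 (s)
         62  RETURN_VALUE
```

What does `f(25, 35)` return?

LOAD_FAST_LOAD_FAST a,b → push 25,35. Stack: [25, 35]
COMPARE_OP bool(>) → 25 vs 35 = False. Stack: [False]
POP_JUMP_IF_FALSE → pop False; jump. Stack: []
LOAD_FAST_LOAD_FAST a,b → push 25,35. Stack: [25, 35]
BINARY_OP * → 25 * 35 = 875. Stack: [875]
STORE_FAST s → s=875. Stack: []
LOAD_FAST s → push 875. Stack: [875]
RETURN_VALUE → return 875.

875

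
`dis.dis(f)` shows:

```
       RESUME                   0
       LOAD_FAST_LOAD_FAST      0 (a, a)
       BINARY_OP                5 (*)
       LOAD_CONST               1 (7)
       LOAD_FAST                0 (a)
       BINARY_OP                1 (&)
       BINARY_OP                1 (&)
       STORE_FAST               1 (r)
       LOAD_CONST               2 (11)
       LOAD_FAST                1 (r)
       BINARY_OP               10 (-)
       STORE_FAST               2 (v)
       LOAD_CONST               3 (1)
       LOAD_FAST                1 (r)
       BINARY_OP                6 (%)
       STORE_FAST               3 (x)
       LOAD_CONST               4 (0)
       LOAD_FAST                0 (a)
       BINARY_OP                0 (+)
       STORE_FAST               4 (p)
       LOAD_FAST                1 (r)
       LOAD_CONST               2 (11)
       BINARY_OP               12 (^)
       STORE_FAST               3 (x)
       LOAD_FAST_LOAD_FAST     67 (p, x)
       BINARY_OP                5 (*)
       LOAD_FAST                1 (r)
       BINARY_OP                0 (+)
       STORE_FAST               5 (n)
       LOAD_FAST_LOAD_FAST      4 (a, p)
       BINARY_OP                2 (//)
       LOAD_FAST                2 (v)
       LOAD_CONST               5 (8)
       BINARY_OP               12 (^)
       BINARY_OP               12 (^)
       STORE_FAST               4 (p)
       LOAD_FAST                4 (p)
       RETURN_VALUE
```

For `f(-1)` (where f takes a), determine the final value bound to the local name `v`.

LOAD_FAST_LOAD_FAST a,a → push -1,-1. Stack: [-1, -1]
BINARY_OP * → -1 * -1 = 1. Stack: [1]
LOAD_CONST → push 7. Stack: [1, 7]
LOAD_FAST a → push -1. Stack: [1, 7, -1]
BINARY_OP & → 7 & -1 = 7. Stack: [1, 7]
BINARY_OP & → 1 & 7 = 1. Stack: [1]
STORE_FAST r → r=1. Stack: []
LOAD_CONST → push 11. Stack: [11]
LOAD_FAST r → push 1. Stack: [11, 1]
BINARY_OP - → 11 - 1 = 10. Stack: [10]
STORE_FAST v → v=10. Stack: []
LOAD_CONST → push 1. Stack: [1]
LOAD_FAST r → push 1. Stack: [1, 1]
BINARY_OP % → 1 % 1 = 0. Stack: [0]
STORE_FAST x → x=0. Stack: []
LOAD_CONST → push 0. Stack: [0]
LOAD_FAST a → push -1. Stack: [0, -1]
BINARY_OP + → 0 + -1 = -1. Stack: [-1]
STORE_FAST p → p=-1. Stack: []
LOAD_FAST r → push 1. Stack: [1]
LOAD_CONST → push 11. Stack: [1, 11]
BINARY_OP ^ → 1 ^ 11 = 10. Stack: [10]
STORE_FAST x → x=10. Stack: []
LOAD_FAST_LOAD_FAST p,x → push -1,10. Stack: [-1, 10]
BINARY_OP * → -1 * 10 = -10. Stack: [-10]
LOAD_FAST r → push 1. Stack: [-10, 1]
BINARY_OP + → -10 + 1 = -9. Stack: [-9]
STORE_FAST n → n=-9. Stack: []
LOAD_FAST_LOAD_FAST a,p → push -1,-1. Stack: [-1, -1]
BINARY_OP // → -1 // -1 = 1. Stack: [1]
LOAD_FAST v → push 10. Stack: [1, 10]
LOAD_CONST → push 8. Stack: [1, 10, 8]
BINARY_OP ^ → 10 ^ 8 = 2. Stack: [1, 2]
BINARY_OP ^ → 1 ^ 2 = 3. Stack: [3]
STORE_FAST p → p=3. Stack: []
LOAD_FAST p → push 3. Stack: [3]
RETURN_VALUE → return 3.

10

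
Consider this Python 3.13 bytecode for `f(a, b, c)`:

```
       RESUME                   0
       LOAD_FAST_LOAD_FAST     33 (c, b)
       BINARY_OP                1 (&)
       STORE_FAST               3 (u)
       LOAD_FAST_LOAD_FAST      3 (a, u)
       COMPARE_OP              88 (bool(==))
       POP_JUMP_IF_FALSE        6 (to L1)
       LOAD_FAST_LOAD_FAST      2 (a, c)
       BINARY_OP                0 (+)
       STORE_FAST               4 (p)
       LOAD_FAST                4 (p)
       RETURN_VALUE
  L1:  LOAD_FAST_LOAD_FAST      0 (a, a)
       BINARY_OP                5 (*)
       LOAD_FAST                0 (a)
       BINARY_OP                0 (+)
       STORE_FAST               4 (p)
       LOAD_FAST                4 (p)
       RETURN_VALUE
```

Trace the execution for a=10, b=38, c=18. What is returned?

110

LOAD_FAST_LOAD_FAST c,b → push 18,38. Stack: [18, 38]
BINARY_OP & → 18 & 38 = 2. Stack: [2]
STORE_FAST u → u=2. Stack: []
LOAD_FAST_LOAD_FAST a,u → push 10,2. Stack: [10, 2]
COMPARE_OP bool(==) → 10 vs 2 = False. Stack: [False]
POP_JUMP_IF_FALSE → pop False; jump. Stack: []
LOAD_FAST_LOAD_FAST a,a → push 10,10. Stack: [10, 10]
BINARY_OP * → 10 * 10 = 100. Stack: [100]
LOAD_FAST a → push 10. Stack: [100, 10]
BINARY_OP + → 100 + 10 = 110. Stack: [110]
STORE_FAST p → p=110. Stack: []
LOAD_FAST p → push 110. Stack: [110]
RETURN_VALUE → return 110.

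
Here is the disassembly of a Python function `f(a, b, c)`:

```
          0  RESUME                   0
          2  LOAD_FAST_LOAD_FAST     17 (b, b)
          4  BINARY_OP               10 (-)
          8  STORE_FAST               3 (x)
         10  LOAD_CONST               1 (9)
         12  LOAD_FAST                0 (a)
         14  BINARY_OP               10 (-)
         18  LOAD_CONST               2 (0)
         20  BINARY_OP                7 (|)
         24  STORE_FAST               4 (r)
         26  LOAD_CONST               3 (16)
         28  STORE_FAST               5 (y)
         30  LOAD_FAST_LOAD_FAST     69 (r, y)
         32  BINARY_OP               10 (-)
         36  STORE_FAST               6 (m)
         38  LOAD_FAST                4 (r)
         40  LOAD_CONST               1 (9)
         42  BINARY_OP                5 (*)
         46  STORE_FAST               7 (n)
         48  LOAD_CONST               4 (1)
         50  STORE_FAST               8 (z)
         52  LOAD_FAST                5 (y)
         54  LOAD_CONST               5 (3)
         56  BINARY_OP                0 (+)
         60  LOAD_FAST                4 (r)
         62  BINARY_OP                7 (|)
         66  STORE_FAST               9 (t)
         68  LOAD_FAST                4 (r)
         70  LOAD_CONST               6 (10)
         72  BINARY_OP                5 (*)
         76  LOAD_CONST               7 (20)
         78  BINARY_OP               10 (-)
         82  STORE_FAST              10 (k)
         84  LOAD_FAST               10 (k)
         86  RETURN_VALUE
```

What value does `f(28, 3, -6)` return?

LOAD_FAST_LOAD_FAST b,b → push 3,3. Stack: [3, 3]
BINARY_OP - → 3 - 3 = 0. Stack: [0]
STORE_FAST x → x=0. Stack: []
LOAD_CONST → push 9. Stack: [9]
LOAD_FAST a → push 28. Stack: [9, 28]
BINARY_OP - → 9 - 28 = -19. Stack: [-19]
LOAD_CONST → push 0. Stack: [-19, 0]
BINARY_OP | → -19 | 0 = -19. Stack: [-19]
STORE_FAST r → r=-19. Stack: []
LOAD_CONST → push 16. Stack: [16]
STORE_FAST y → y=16. Stack: []
LOAD_FAST_LOAD_FAST r,y → push -19,16. Stack: [-19, 16]
BINARY_OP - → -19 - 16 = -35. Stack: [-35]
STORE_FAST m → m=-35. Stack: []
LOAD_FAST r → push -19. Stack: [-19]
LOAD_CONST → push 9. Stack: [-19, 9]
BINARY_OP * → -19 * 9 = -171. Stack: [-171]
STORE_FAST n → n=-171. Stack: []
LOAD_CONST → push 1. Stack: [1]
STORE_FAST z → z=1. Stack: []
LOAD_FAST y → push 16. Stack: [16]
LOAD_CONST → push 3. Stack: [16, 3]
BINARY_OP + → 16 + 3 = 19. Stack: [19]
LOAD_FAST r → push -19. Stack: [19, -19]
BINARY_OP | → 19 | -19 = -1. Stack: [-1]
STORE_FAST t → t=-1. Stack: []
LOAD_FAST r → push -19. Stack: [-19]
LOAD_CONST → push 10. Stack: [-19, 10]
BINARY_OP * → -19 * 10 = -190. Stack: [-190]
LOAD_CONST → push 20. Stack: [-190, 20]
BINARY_OP - → -190 - 20 = -210. Stack: [-210]
STORE_FAST k → k=-210. Stack: []
LOAD_FAST k → push -210. Stack: [-210]
RETURN_VALUE → return -210.

-210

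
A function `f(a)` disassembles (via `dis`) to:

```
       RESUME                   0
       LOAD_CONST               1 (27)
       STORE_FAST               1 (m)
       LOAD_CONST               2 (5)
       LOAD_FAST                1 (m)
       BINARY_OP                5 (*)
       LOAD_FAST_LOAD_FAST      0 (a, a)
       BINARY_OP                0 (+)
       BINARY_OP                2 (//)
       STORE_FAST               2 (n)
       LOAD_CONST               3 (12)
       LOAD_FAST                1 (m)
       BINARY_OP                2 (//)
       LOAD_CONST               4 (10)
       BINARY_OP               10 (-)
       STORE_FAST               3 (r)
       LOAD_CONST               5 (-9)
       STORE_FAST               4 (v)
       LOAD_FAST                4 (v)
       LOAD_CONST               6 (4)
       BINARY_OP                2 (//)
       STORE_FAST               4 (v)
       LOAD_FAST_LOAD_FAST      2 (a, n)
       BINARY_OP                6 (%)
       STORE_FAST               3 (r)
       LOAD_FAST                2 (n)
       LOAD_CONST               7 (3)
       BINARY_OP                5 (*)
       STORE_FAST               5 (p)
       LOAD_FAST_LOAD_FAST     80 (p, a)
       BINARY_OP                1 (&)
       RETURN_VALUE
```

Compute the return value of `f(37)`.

1

LOAD_CONST → push 27. Stack: [27]
STORE_FAST m → m=27. Stack: []
LOAD_CONST → push 5. Stack: [5]
LOAD_FAST m → push 27. Stack: [5, 27]
BINARY_OP * → 5 * 27 = 135. Stack: [135]
LOAD_FAST_LOAD_FAST a,a → push 37,37. Stack: [135, 37, 37]
BINARY_OP + → 37 + 37 = 74. Stack: [135, 74]
BINARY_OP // → 135 // 74 = 1. Stack: [1]
STORE_FAST n → n=1. Stack: []
LOAD_CONST → push 12. Stack: [12]
LOAD_FAST m → push 27. Stack: [12, 27]
BINARY_OP // → 12 // 27 = 0. Stack: [0]
LOAD_CONST → push 10. Stack: [0, 10]
BINARY_OP - → 0 - 10 = -10. Stack: [-10]
STORE_FAST r → r=-10. Stack: []
LOAD_CONST → push -9. Stack: [-9]
STORE_FAST v → v=-9. Stack: []
LOAD_FAST v → push -9. Stack: [-9]
LOAD_CONST → push 4. Stack: [-9, 4]
BINARY_OP // → -9 // 4 = -3. Stack: [-3]
STORE_FAST v → v=-3. Stack: []
LOAD_FAST_LOAD_FAST a,n → push 37,1. Stack: [37, 1]
BINARY_OP % → 37 % 1 = 0. Stack: [0]
STORE_FAST r → r=0. Stack: []
LOAD_FAST n → push 1. Stack: [1]
LOAD_CONST → push 3. Stack: [1, 3]
BINARY_OP * → 1 * 3 = 3. Stack: [3]
STORE_FAST p → p=3. Stack: []
LOAD_FAST_LOAD_FAST p,a → push 3,37. Stack: [3, 37]
BINARY_OP & → 3 & 37 = 1. Stack: [1]
RETURN_VALUE → return 1.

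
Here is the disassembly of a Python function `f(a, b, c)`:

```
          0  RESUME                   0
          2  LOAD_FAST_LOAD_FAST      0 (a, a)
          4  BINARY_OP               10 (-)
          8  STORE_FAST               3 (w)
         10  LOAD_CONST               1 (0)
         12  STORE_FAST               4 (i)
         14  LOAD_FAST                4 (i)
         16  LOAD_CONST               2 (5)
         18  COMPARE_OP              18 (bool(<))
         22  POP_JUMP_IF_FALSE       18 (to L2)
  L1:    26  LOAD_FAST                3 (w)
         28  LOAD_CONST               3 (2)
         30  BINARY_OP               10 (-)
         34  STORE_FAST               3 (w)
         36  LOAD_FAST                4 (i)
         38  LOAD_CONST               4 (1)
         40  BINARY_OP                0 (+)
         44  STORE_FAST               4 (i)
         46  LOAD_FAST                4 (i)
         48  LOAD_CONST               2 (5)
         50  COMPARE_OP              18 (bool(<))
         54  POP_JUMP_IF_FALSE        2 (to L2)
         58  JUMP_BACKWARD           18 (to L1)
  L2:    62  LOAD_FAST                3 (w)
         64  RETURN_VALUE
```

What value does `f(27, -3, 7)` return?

LOAD_FAST_LOAD_FAST a,a → push 27,27
BINARY_OP - → 27 - 27 = 0
STORE_FAST w → w=0
LOAD_CONST → push 0
STORE_FAST i → i=0
LOAD_FAST i → push 0
LOAD_CONST → push 5
COMPARE_OP bool(<) → 0 vs 5 = True
POP_JUMP_IF_FALSE → pop True; no jump
LOAD_FAST w → push 0
LOAD_CONST → push 2
BINARY_OP - → 0 - 2 = -2
STORE_FAST w → w=-2
LOAD_FAST i → push 0
LOAD_CONST → push 1
BINARY_OP + → 0 + 1 = 1
STORE_FAST i → i=1
LOAD_FAST i → push 1
LOAD_CONST → push 5
COMPARE_OP bool(<) → 1 vs 5 = True
POP_JUMP_IF_FALSE → pop True; no jump
LOAD_FAST w → push -2
LOAD_CONST → push 2
BINARY_OP - → -2 - 2 = -4
STORE_FAST w → w=-4
LOAD_FAST i → push 1
LOAD_CONST → push 1
BINARY_OP + → 1 + 1 = 2
STORE_FAST i → i=2
LOAD_FAST i → push 2
LOAD_CONST → push 5
COMPARE_OP bool(<) → 2 vs 5 = True
POP_JUMP_IF_FALSE → pop True; no jump
LOAD_FAST w → push -4
LOAD_CONST → push 2
BINARY_OP - → -4 - 2 = -6
STORE_FAST w → w=-6
LOAD_FAST i → push 2
LOAD_CONST → push 1
BINARY_OP + → 2 + 1 = 3
STORE_FAST i → i=3
LOAD_FAST i → push 3
LOAD_CONST → push 5
COMPARE_OP bool(<) → 3 vs 5 = True
POP_JUMP_IF_FALSE → pop True; no jump
LOAD_FAST w → push -6
LOAD_CONST → push 2
BINARY_OP - → -6 - 2 = -8
STORE_FAST w → w=-8
LOAD_FAST i → push 3
LOAD_CONST → push 1
BINARY_OP + → 3 + 1 = 4
STORE_FAST i → i=4
LOAD_FAST i → push 4
LOAD_CONST → push 5
COMPARE_OP bool(<) → 4 vs 5 = True
POP_JUMP_IF_FALSE → pop True; no jump
LOAD_FAST w → push -8
LOAD_CONST → push 2
BINARY_OP - → -8 - 2 = -10
STORE_FAST w → w=-10
LOAD_FAST i → push 4
LOAD_CONST → push 1
BINARY_OP + → 4 + 1 = 5
STORE_FAST i → i=5
LOAD_FAST i → push 5
LOAD_CONST → push 5
COMPARE_OP bool(<) → 5 vs 5 = False
POP_JUMP_IF_FALSE → pop False; jump
LOAD_FAST w → push -10
RETURN_VALUE → return -10.

-10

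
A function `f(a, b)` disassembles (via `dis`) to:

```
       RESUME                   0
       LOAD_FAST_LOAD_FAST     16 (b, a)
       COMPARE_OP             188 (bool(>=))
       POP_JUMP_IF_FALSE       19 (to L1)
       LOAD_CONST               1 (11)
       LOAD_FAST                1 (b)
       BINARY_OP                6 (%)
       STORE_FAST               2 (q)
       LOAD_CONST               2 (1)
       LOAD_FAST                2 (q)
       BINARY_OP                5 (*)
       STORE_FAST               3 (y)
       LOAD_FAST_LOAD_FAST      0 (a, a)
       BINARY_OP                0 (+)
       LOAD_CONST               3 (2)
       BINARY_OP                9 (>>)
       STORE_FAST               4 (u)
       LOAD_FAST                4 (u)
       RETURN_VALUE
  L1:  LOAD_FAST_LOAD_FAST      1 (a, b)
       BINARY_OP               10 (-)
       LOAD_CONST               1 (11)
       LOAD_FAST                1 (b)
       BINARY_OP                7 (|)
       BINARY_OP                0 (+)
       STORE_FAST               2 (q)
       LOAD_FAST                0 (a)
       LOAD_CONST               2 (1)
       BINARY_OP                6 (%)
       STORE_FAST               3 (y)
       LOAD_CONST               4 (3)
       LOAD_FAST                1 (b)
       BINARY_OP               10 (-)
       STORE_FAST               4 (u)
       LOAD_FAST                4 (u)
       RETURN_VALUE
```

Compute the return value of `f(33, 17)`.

-14

LOAD_FAST_LOAD_FAST b,a → push 17,33. Stack: [17, 33]
COMPARE_OP bool(>=) → 17 vs 33 = False. Stack: [False]
POP_JUMP_IF_FALSE → pop False; jump. Stack: []
LOAD_FAST_LOAD_FAST a,b → push 33,17. Stack: [33, 17]
BINARY_OP - → 33 - 17 = 16. Stack: [16]
LOAD_CONST → push 11. Stack: [16, 11]
LOAD_FAST b → push 17. Stack: [16, 11, 17]
BINARY_OP | → 11 | 17 = 27. Stack: [16, 27]
BINARY_OP + → 16 + 27 = 43. Stack: [43]
STORE_FAST q → q=43. Stack: []
LOAD_FAST a → push 33. Stack: [33]
LOAD_CONST → push 1. Stack: [33, 1]
BINARY_OP % → 33 % 1 = 0. Stack: [0]
STORE_FAST y → y=0. Stack: []
LOAD_CONST → push 3. Stack: [3]
LOAD_FAST b → push 17. Stack: [3, 17]
BINARY_OP - → 3 - 17 = -14. Stack: [-14]
STORE_FAST u → u=-14. Stack: []
LOAD_FAST u → push -14. Stack: [-14]
RETURN_VALUE → return -14.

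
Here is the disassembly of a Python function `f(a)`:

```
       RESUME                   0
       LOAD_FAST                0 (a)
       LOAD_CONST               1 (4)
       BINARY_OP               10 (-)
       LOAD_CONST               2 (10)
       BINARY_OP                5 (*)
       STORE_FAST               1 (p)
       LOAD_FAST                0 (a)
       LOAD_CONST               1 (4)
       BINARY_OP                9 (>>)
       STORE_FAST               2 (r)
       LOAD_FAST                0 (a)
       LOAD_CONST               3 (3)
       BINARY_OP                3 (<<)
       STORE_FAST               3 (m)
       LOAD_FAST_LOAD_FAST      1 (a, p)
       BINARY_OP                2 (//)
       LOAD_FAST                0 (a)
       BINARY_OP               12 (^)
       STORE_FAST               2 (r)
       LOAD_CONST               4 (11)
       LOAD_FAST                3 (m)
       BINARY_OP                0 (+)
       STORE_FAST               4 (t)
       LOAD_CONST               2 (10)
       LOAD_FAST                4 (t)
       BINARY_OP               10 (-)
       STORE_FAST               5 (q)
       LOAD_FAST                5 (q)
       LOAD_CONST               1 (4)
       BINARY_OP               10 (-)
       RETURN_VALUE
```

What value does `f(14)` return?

-117

LOAD_FAST a → push 14. Stack: [14]
LOAD_CONST → push 4. Stack: [14, 4]
BINARY_OP - → 14 - 4 = 10. Stack: [10]
LOAD_CONST → push 10. Stack: [10, 10]
BINARY_OP * → 10 * 10 = 100. Stack: [100]
STORE_FAST p → p=100. Stack: []
LOAD_FAST a → push 14. Stack: [14]
LOAD_CONST → push 4. Stack: [14, 4]
BINARY_OP >> → 14 >> 4 = 0. Stack: [0]
STORE_FAST r → r=0. Stack: []
LOAD_FAST a → push 14. Stack: [14]
LOAD_CONST → push 3. Stack: [14, 3]
BINARY_OP << → 14 << 3 = 112. Stack: [112]
STORE_FAST m → m=112. Stack: []
LOAD_FAST_LOAD_FAST a,p → push 14,100. Stack: [14, 100]
BINARY_OP // → 14 // 100 = 0. Stack: [0]
LOAD_FAST a → push 14. Stack: [0, 14]
BINARY_OP ^ → 0 ^ 14 = 14. Stack: [14]
STORE_FAST r → r=14. Stack: []
LOAD_CONST → push 11. Stack: [11]
LOAD_FAST m → push 112. Stack: [11, 112]
BINARY_OP + → 11 + 112 = 123. Stack: [123]
STORE_FAST t → t=123. Stack: []
LOAD_CONST → push 10. Stack: [10]
LOAD_FAST t → push 123. Stack: [10, 123]
BINARY_OP - → 10 - 123 = -113. Stack: [-113]
STORE_FAST q → q=-113. Stack: []
LOAD_FAST q → push -113. Stack: [-113]
LOAD_CONST → push 4. Stack: [-113, 4]
BINARY_OP - → -113 - 4 = -117. Stack: [-117]
RETURN_VALUE → return -117.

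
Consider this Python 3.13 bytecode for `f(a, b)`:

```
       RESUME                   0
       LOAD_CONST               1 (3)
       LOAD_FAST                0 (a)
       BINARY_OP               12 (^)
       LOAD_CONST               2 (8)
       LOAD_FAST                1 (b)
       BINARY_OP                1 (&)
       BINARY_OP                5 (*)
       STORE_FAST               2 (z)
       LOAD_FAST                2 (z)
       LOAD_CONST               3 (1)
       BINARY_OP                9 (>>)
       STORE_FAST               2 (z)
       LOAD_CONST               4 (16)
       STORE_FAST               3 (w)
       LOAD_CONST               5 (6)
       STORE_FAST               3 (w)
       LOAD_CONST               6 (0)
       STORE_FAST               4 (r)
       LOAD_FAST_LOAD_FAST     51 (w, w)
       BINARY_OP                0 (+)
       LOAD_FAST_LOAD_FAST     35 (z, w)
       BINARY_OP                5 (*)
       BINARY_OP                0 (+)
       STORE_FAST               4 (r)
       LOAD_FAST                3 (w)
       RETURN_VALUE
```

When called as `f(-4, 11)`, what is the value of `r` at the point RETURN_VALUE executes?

LOAD_CONST → push 3. Stack: [3]
LOAD_FAST a → push -4. Stack: [3, -4]
BINARY_OP ^ → 3 ^ -4 = -1. Stack: [-1]
LOAD_CONST → push 8. Stack: [-1, 8]
LOAD_FAST b → push 11. Stack: [-1, 8, 11]
BINARY_OP & → 8 & 11 = 8. Stack: [-1, 8]
BINARY_OP * → -1 * 8 = -8. Stack: [-8]
STORE_FAST z → z=-8. Stack: []
LOAD_FAST z → push -8. Stack: [-8]
LOAD_CONST → push 1. Stack: [-8, 1]
BINARY_OP >> → -8 >> 1 = -4. Stack: [-4]
STORE_FAST z → z=-4. Stack: []
LOAD_CONST → push 16. Stack: [16]
STORE_FAST w → w=16. Stack: []
LOAD_CONST → push 6. Stack: [6]
STORE_FAST w → w=6. Stack: []
LOAD_CONST → push 0. Stack: [0]
STORE_FAST r → r=0. Stack: []
LOAD_FAST_LOAD_FAST w,w → push 6,6. Stack: [6, 6]
BINARY_OP + → 6 + 6 = 12. Stack: [12]
LOAD_FAST_LOAD_FAST z,w → push -4,6. Stack: [12, -4, 6]
BINARY_OP * → -4 * 6 = -24. Stack: [12, -24]
BINARY_OP + → 12 + -24 = -12. Stack: [-12]
STORE_FAST r → r=-12. Stack: []
LOAD_FAST w → push 6. Stack: [6]
RETURN_VALUE → return 6.

-12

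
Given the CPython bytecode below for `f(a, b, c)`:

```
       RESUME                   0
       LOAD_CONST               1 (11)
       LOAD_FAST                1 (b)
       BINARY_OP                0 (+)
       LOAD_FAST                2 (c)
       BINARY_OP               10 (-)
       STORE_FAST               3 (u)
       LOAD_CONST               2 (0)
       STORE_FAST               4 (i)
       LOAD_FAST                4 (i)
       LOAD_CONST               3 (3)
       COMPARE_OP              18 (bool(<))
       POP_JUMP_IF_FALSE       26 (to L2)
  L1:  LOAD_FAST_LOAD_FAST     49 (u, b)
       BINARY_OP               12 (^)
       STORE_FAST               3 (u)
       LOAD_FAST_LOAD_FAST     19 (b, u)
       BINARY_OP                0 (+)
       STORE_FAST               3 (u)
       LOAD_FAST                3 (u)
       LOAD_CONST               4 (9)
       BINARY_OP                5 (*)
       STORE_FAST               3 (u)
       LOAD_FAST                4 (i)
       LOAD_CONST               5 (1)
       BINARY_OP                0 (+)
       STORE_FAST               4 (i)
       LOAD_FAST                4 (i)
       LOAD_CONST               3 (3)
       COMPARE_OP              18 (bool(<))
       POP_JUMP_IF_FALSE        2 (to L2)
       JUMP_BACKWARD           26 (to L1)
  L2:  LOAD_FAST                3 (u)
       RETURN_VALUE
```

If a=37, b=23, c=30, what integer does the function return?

LOAD_CONST → push 11
LOAD_FAST b → push 23
BINARY_OP + → 11 + 23 = 34
LOAD_FAST c → push 30
BINARY_OP - → 34 - 30 = 4
STORE_FAST u → u=4
LOAD_CONST → push 0
STORE_FAST i → i=0
LOAD_FAST i → push 0
LOAD_CONST → push 3
COMPARE_OP bool(<) → 0 vs 3 = True
POP_JUMP_IF_FALSE → pop True; no jump
LOAD_FAST_LOAD_FAST u,b → push 4,23
BINARY_OP ^ → 4 ^ 23 = 19
STORE_FAST u → u=19
LOAD_FAST_LOAD_FAST b,u → push 23,19
BINARY_OP + → 23 + 19 = 42
STORE_FAST u → u=42
LOAD_FAST u → push 42
LOAD_CONST → push 9
BINARY_OP * → 42 * 9 = 378
STORE_FAST u → u=378
LOAD_FAST i → push 0
LOAD_CONST → push 1
BINARY_OP + → 0 + 1 = 1
STORE_FAST i → i=1
LOAD_FAST i → push 1
LOAD_CONST → push 3
COMPARE_OP bool(<) → 1 vs 3 = True
POP_JUMP_IF_FALSE → pop True; no jump
LOAD_FAST_LOAD_FAST u,b → push 378,23
BINARY_OP ^ → 378 ^ 23 = 365
STORE_FAST u → u=365
LOAD_FAST_LOAD_FAST b,u → push 23,365
BINARY_OP + → 23 + 365 = 388
STORE_FAST u → u=388
LOAD_FAST u → push 388
LOAD_CONST → push 9
BINARY_OP * → 388 * 9 = 3492
STORE_FAST u → u=3492
LOAD_FAST i → push 1
LOAD_CONST → push 1
BINARY_OP + → 1 + 1 = 2
STORE_FAST i → i=2
LOAD_FAST i → push 2
LOAD_CONST → push 3
COMPARE_OP bool(<) → 2 vs 3 = True
POP_JUMP_IF_FALSE → pop True; no jump
LOAD_FAST_LOAD_FAST u,b → push 3492,23
BINARY_OP ^ → 3492 ^ 23 = 3507
STORE_FAST u → u=3507
LOAD_FAST_LOAD_FAST b,u → push 23,3507
BINARY_OP + → 23 + 3507 = 3530
STORE_FAST u → u=3530
LOAD_FAST u → push 3530
LOAD_CONST → push 9
BINARY_OP * → 3530 * 9 = 31770
STORE_FAST u → u=31770
LOAD_FAST i → push 2
LOAD_CONST → push 1
BINARY_OP + → 2 + 1 = 3
STORE_FAST i → i=3
LOAD_FAST i → push 3
LOAD_CONST → push 3
COMPARE_OP bool(<) → 3 vs 3 = False
POP_JUMP_IF_FALSE → pop False; jump
LOAD_FAST u → push 31770
RETURN_VALUE → return 31770.

31770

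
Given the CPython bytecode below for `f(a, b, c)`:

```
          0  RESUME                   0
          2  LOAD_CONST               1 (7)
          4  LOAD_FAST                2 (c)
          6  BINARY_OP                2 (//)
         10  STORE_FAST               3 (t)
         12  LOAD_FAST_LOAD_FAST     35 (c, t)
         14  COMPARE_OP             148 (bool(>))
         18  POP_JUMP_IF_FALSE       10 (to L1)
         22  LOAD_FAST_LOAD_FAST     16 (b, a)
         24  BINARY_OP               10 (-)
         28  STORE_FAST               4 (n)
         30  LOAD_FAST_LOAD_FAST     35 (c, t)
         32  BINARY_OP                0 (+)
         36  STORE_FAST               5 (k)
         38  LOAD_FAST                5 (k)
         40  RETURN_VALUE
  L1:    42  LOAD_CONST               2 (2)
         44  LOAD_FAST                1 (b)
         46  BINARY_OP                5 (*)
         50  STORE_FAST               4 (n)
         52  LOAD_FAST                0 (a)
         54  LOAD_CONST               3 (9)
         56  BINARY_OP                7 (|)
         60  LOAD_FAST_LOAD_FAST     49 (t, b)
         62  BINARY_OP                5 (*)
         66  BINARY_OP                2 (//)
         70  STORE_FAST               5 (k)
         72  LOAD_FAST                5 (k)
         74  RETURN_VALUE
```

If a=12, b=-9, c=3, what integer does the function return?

5

LOAD_CONST → push 7. Stack: [7]
LOAD_FAST c → push 3. Stack: [7, 3]
BINARY_OP // → 7 // 3 = 2. Stack: [2]
STORE_FAST t → t=2. Stack: []
LOAD_FAST_LOAD_FAST c,t → push 3,2. Stack: [3, 2]
COMPARE_OP bool(>) → 3 vs 2 = True. Stack: [True]
POP_JUMP_IF_FALSE → pop True; no jump. Stack: []
LOAD_FAST_LOAD_FAST b,a → push -9,12. Stack: [-9, 12]
BINARY_OP - → -9 - 12 = -21. Stack: [-21]
STORE_FAST n → n=-21. Stack: []
LOAD_FAST_LOAD_FAST c,t → push 3,2. Stack: [3, 2]
BINARY_OP + → 3 + 2 = 5. Stack: [5]
STORE_FAST k → k=5. Stack: []
LOAD_FAST k → push 5. Stack: [5]
RETURN_VALUE → return 5.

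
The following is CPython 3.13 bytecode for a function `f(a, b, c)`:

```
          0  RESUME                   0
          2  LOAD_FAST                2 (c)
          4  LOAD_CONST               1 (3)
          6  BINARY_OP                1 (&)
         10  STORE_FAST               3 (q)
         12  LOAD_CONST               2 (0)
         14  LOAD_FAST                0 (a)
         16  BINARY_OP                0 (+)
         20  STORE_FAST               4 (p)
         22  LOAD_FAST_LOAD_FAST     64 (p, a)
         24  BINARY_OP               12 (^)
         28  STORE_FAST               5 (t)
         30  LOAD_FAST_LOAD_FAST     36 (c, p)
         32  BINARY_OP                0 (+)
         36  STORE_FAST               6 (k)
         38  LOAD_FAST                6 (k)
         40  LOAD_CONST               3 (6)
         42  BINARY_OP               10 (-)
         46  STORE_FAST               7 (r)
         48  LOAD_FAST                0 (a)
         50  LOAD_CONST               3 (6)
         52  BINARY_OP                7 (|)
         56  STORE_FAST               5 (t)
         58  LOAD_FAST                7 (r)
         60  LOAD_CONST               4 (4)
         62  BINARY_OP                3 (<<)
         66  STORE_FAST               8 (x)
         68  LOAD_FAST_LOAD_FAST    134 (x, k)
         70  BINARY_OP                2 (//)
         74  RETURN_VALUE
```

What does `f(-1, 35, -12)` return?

LOAD_FAST c → push -12. Stack: [-12]
LOAD_CONST → push 3. Stack: [-12, 3]
BINARY_OP & → -12 & 3 = 0. Stack: [0]
STORE_FAST q → q=0. Stack: []
LOAD_CONST → push 0. Stack: [0]
LOAD_FAST a → push -1. Stack: [0, -1]
BINARY_OP + → 0 + -1 = -1. Stack: [-1]
STORE_FAST p → p=-1. Stack: []
LOAD_FAST_LOAD_FAST p,a → push -1,-1. Stack: [-1, -1]
BINARY_OP ^ → -1 ^ -1 = 0. Stack: [0]
STORE_FAST t → t=0. Stack: []
LOAD_FAST_LOAD_FAST c,p → push -12,-1. Stack: [-12, -1]
BINARY_OP + → -12 + -1 = -13. Stack: [-13]
STORE_FAST k → k=-13. Stack: []
LOAD_FAST k → push -13. Stack: [-13]
LOAD_CONST → push 6. Stack: [-13, 6]
BINARY_OP - → -13 - 6 = -19. Stack: [-19]
STORE_FAST r → r=-19. Stack: []
LOAD_FAST a → push -1. Stack: [-1]
LOAD_CONST → push 6. Stack: [-1, 6]
BINARY_OP | → -1 | 6 = -1. Stack: [-1]
STORE_FAST t → t=-1. Stack: []
LOAD_FAST r → push -19. Stack: [-19]
LOAD_CONST → push 4. Stack: [-19, 4]
BINARY_OP << → -19 << 4 = -304. Stack: [-304]
STORE_FAST x → x=-304. Stack: []
LOAD_FAST_LOAD_FAST x,k → push -304,-13. Stack: [-304, -13]
BINARY_OP // → -304 // -13 = 23. Stack: [23]
RETURN_VALUE → return 23.

23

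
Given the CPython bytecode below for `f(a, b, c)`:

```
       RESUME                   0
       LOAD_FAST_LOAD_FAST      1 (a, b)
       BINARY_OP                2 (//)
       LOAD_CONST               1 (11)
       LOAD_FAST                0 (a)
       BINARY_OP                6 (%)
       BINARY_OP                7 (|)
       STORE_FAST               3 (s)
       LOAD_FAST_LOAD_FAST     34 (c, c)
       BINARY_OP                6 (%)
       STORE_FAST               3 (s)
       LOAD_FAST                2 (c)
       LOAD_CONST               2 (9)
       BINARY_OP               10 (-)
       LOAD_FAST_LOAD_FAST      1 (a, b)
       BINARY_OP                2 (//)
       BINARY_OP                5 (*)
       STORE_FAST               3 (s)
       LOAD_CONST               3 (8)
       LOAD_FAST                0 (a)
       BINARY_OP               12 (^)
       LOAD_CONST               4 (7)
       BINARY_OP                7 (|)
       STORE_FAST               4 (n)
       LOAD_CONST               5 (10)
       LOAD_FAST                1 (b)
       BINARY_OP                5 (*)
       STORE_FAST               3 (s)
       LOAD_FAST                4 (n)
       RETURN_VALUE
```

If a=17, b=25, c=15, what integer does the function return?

31

LOAD_FAST_LOAD_FAST a,b → push 17,25. Stack: [17, 25]
BINARY_OP // → 17 // 25 = 0. Stack: [0]
LOAD_CONST → push 11. Stack: [0, 11]
LOAD_FAST a → push 17. Stack: [0, 11, 17]
BINARY_OP % → 11 % 17 = 11. Stack: [0, 11]
BINARY_OP | → 0 | 11 = 11. Stack: [11]
STORE_FAST s → s=11. Stack: []
LOAD_FAST_LOAD_FAST c,c → push 15,15. Stack: [15, 15]
BINARY_OP % → 15 % 15 = 0. Stack: [0]
STORE_FAST s → s=0. Stack: []
LOAD_FAST c → push 15. Stack: [15]
LOAD_CONST → push 9. Stack: [15, 9]
BINARY_OP - → 15 - 9 = 6. Stack: [6]
LOAD_FAST_LOAD_FAST a,b → push 17,25. Stack: [6, 17, 25]
BINARY_OP // → 17 // 25 = 0. Stack: [6, 0]
BINARY_OP * → 6 * 0 = 0. Stack: [0]
STORE_FAST s → s=0. Stack: []
LOAD_CONST → push 8. Stack: [8]
LOAD_FAST a → push 17. Stack: [8, 17]
BINARY_OP ^ → 8 ^ 17 = 25. Stack: [25]
LOAD_CONST → push 7. Stack: [25, 7]
BINARY_OP | → 25 | 7 = 31. Stack: [31]
STORE_FAST n → n=31. Stack: []
LOAD_CONST → push 10. Stack: [10]
LOAD_FAST b → push 25. Stack: [10, 25]
BINARY_OP * → 10 * 25 = 250. Stack: [250]
STORE_FAST s → s=250. Stack: []
LOAD_FAST n → push 31. Stack: [31]
RETURN_VALUE → return 31.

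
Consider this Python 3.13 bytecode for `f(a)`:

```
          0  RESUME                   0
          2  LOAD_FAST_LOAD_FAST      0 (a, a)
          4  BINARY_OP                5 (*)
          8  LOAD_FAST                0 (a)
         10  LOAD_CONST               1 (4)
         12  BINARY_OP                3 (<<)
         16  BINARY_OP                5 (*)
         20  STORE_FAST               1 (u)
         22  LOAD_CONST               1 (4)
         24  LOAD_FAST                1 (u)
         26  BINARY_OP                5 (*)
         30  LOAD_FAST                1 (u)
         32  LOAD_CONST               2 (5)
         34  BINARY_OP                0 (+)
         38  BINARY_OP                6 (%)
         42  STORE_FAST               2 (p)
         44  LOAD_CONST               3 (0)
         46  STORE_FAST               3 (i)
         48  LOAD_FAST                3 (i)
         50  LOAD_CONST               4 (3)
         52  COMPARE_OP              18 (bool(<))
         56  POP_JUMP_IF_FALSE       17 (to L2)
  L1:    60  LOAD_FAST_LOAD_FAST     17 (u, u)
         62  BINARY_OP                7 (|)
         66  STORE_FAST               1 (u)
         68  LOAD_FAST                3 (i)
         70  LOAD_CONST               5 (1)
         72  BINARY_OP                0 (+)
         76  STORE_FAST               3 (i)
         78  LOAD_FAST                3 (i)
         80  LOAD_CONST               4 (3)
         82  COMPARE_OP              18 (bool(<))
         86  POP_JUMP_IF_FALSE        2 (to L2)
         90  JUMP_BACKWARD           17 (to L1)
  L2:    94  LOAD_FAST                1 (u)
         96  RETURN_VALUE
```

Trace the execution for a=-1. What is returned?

LOAD_FAST_LOAD_FAST a,a → push -1,-1. Stack: [-1, -1]
BINARY_OP * → -1 * -1 = 1. Stack: [1]
LOAD_FAST a → push -1. Stack: [1, -1]
LOAD_CONST → push 4. Stack: [1, -1, 4]
BINARY_OP << → -1 << 4 = -16. Stack: [1, -16]
BINARY_OP * → 1 * -16 = -16. Stack: [-16]
STORE_FAST u → u=-16. Stack: []
LOAD_CONST → push 4. Stack: [4]
LOAD_FAST u → push -16. Stack: [4, -16]
BINARY_OP * → 4 * -16 = -64. Stack: [-64]
LOAD_FAST u → push -16. Stack: [-64, -16]
LOAD_CONST → push 5. Stack: [-64, -16, 5]
BINARY_OP + → -16 + 5 = -11. Stack: [-64, -11]
BINARY_OP % → -64 % -11 = -9. Stack: [-9]
STORE_FAST p → p=-9. Stack: []
LOAD_CONST → push 0. Stack: [0]
STORE_FAST i → i=0. Stack: []
LOAD_FAST i → push 0. Stack: [0]
LOAD_CONST → push 3. Stack: [0, 3]
COMPARE_OP bool(<) → 0 vs 3 = True. Stack: [True]
POP_JUMP_IF_FALSE → pop True; no jump. Stack: []
LOAD_FAST_LOAD_FAST u,u → push -16,-16. Stack: [-16, -16]
BINARY_OP | → -16 | -16 = -16. Stack: [-16]
STORE_FAST u → u=-16. Stack: []
LOAD_FAST i → push 0. Stack: [0]
LOAD_CONST → push 1. Stack: [0, 1]
BINARY_OP + → 0 + 1 = 1. Stack: [1]
STORE_FAST i → i=1. Stack: []
LOAD_FAST i → push 1. Stack: [1]
LOAD_CONST → push 3. Stack: [1, 3]
COMPARE_OP bool(<) → 1 vs 3 = True. Stack: [True]
POP_JUMP_IF_FALSE → pop True; no jump. Stack: []
LOAD_FAST_LOAD_FAST u,u → push -16,-16. Stack: [-16, -16]
BINARY_OP | → -16 | -16 = -16. Stack: [-16]
STORE_FAST u → u=-16. Stack: []
LOAD_FAST i → push 1. Stack: [1]
LOAD_CONST → push 1. Stack: [1, 1]
BINARY_OP + → 1 + 1 = 2. Stack: [2]
STORE_FAST i → i=2. Stack: []
LOAD_FAST i → push 2. Stack: [2]
LOAD_CONST → push 3. Stack: [2, 3]
COMPARE_OP bool(<) → 2 vs 3 = True. Stack: [True]
POP_JUMP_IF_FALSE → pop True; no jump. Stack: []
LOAD_FAST_LOAD_FAST u,u → push -16,-16. Stack: [-16, -16]
BINARY_OP | → -16 | -16 = -16. Stack: [-16]
STORE_FAST u → u=-16. Stack: []
LOAD_FAST i → push 2. Stack: [2]
LOAD_CONST → push 1. Stack: [2, 1]
BINARY_OP + → 2 + 1 = 3. Stack: [3]
STORE_FAST i → i=3. Stack: []
LOAD_FAST i → push 3. Stack: [3]
LOAD_CONST → push 3. Stack: [3, 3]
COMPARE_OP bool(<) → 3 vs 3 = False. Stack: [False]
POP_JUMP_IF_FALSE → pop False; jump. Stack: []
LOAD_FAST u → push -16. Stack: [-16]
RETURN_VALUE → return -16.

-16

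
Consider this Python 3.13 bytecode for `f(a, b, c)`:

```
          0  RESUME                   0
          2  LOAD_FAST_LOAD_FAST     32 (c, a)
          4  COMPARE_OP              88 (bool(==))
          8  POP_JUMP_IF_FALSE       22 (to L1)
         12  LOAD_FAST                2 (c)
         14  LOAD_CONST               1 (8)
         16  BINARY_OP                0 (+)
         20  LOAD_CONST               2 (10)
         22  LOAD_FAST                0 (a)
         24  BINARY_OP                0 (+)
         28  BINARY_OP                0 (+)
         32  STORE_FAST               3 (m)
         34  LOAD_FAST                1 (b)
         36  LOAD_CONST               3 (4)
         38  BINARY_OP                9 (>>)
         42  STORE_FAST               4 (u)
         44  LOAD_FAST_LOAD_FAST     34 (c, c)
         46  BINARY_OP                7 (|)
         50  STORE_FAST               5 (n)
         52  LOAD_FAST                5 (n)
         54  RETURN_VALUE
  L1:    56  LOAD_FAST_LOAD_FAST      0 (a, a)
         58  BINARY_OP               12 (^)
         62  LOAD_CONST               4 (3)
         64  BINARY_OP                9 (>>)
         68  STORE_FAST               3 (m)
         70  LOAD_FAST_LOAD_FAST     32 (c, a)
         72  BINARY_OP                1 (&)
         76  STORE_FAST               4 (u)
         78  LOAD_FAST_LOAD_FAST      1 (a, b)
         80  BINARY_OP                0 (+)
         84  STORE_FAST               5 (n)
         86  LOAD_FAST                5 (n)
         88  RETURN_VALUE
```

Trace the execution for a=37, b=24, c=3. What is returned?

61

LOAD_FAST_LOAD_FAST c,a → push 3,37. Stack: [3, 37]
COMPARE_OP bool(==) → 3 vs 37 = False. Stack: [False]
POP_JUMP_IF_FALSE → pop False; jump. Stack: []
LOAD_FAST_LOAD_FAST a,a → push 37,37. Stack: [37, 37]
BINARY_OP ^ → 37 ^ 37 = 0. Stack: [0]
LOAD_CONST → push 3. Stack: [0, 3]
BINARY_OP >> → 0 >> 3 = 0. Stack: [0]
STORE_FAST m → m=0. Stack: []
LOAD_FAST_LOAD_FAST c,a → push 3,37. Stack: [3, 37]
BINARY_OP & → 3 & 37 = 1. Stack: [1]
STORE_FAST u → u=1. Stack: []
LOAD_FAST_LOAD_FAST a,b → push 37,24. Stack: [37, 24]
BINARY_OP + → 37 + 24 = 61. Stack: [61]
STORE_FAST n → n=61. Stack: []
LOAD_FAST n → push 61. Stack: [61]
RETURN_VALUE → return 61.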